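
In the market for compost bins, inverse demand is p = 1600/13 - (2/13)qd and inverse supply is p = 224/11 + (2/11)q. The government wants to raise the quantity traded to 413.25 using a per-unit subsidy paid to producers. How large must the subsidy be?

Required subsidy s = 36 per unit

At q = 413.25, from the demand curve buyers pay pb = 1600/13 − (2/13)·413.25 = 59.5; from the supply curve sellers need ps = 224/11 + (2/11)·413.25 = 95.5.
The subsidy must fill the gap: s = ps − pb = 95.5 − 59.5 = 36.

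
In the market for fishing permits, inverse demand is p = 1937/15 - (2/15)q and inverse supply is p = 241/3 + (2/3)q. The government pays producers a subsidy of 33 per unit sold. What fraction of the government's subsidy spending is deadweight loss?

Pre-subsidy: 1937/15 - (2/15)q = 241/3 + (2/3)q gives q* = 61 and p* = 121.
With the subsidy, sellers receive ps = pb + 33 for each unit, where pb is the price buyers pay.
On the curves, pb = 1937/15 - (2/15)q and ps = 241/3 + (2/3)q; the wedge ps − pb = 33 gives 241/3 + (2/3)q − (1937/15 - (2/15)q) = 33, so q' = 102.25.
Then pb = 1937/15 − (2/15)·102.25 = 115.5 and ps = 241/3 + (2/3)·102.25 = 148.5.
ΔCS = ½(61 + 102.25)(121 − 115.5) = 448.9375; ΔPS = ½(61 + 102.25)(148.5 − 121) = 2244.6875.
Government spending = 33 × 102.25 = 3374.25.
DWL = ½ × 33 × (102.25 − 61) = 680.625; fraction = 680.625 / 3374.25 = 165/818.

DWL / government spending = 165/818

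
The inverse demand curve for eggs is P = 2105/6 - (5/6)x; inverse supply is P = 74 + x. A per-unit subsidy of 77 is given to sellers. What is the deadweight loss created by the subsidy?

Deadweight loss = 1617

Pre-subsidy: 2105/6 - (5/6)x = 74 + x gives x* = 151 and P* = 225.
With the subsidy, sellers receive Ps = Pb + 77 for each unit, where Pb is the price buyers pay.
On the curves, Pb = 2105/6 - (5/6)x and Ps = 74 + x; the wedge Ps − Pb = 77 gives 74 + x − (2105/6 - (5/6)x) = 77, so x' = 193.
Then Pb = 2105/6 − (5/6)·193 = 190 and Ps = 74 + 1·193 = 267.
The subsidy expands output by 193 − 151 = 42 past the efficient level; on those units the gap between marginal cost and willingness to pay runs from 0 up to 77.
DWL = ½ × 77 × 42 = 1617.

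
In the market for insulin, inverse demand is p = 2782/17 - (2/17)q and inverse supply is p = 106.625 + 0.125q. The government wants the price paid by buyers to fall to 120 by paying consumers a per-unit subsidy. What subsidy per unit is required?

Required subsidy s = 33 per unit

At a buyer price of 120, quantity demanded is 1391 − 8.5·120 = 371.
Sellers supply 371 only when they receive ps = 106.625 + 0.125·371 = 153.
s = ps − pb = 153 − 120 = 33.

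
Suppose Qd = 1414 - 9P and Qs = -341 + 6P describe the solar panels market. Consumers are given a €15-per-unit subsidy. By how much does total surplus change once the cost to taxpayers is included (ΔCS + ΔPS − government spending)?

Pre-subsidy: 1414 - 9P = -341 + 6P gives P* = 117, Q* = 361.
With the rebate, buyers effectively pay Pb = Ps − 15, where Ps is the price sellers receive.
Demand in terms of Ps becomes Qd = 1414 − 9(Ps − 15) = 1549 - 9Ps. Setting this equal to supply: 1549 - 9Ps = -341 + 6Ps, so Ps = 126.
Buyers pay Pb = 126 − 15 = 111; Q' = -341 + 6·126 = 415.
ΔCS = ½(361 + 415)(117 − 111) = 2328; ΔPS = ½(361 + 415)(126 − 117) = 3492.
Government spending = 15 × 415 = 6225.
Net change = 2328 + 3492 − 6225 = -405. The loss equals the DWL triangle ½·15·54.

Net change in total surplus = -€405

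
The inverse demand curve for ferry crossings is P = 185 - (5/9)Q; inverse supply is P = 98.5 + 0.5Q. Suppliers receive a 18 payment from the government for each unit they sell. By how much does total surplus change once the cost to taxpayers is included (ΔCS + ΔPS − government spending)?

Pre-subsidy: 185 - (5/9)Q = 98.5 + 0.5Q gives Q* = 1557/19 and P* = 2650/19.
With the subsidy, sellers receive Ps = Pb + 18 for each unit, where Pb is the price buyers pay.
On the curves, Pb = 185 - (5/9)Q and Ps = 98.5 + 0.5Q; the wedge Ps − Pb = 18 gives 98.5 + 0.5Q − (185 - (5/9)Q) = 18, so Q' = 99.
Then Pb = 185 − (5/9)·99 = 130 and Ps = 98.5 + 0.5·99 = 148.
ΔCS = ½(1557/19 + 99)(2650/19 − 130) = 309420/361; ΔPS = ½(1557/19 + 99)(148 − 2650/19) = 278478/361.
Government spending = 18 × 99 = 1782.
Net change = 309420/361 + 278478/361 − 1782 = -2916/19. The loss equals the DWL triangle ½·18·324/19.

Net change in total surplus = -2916/19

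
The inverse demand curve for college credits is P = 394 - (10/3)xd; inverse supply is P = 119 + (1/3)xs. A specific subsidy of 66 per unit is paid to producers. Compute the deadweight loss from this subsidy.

Deadweight loss = 594

Pre-subsidy: 394 - (10/3)x = 119 + (1/3)x gives x* = 75 and P* = 144.
With the subsidy, sellers receive Ps = Pb + 66 for each unit, where Pb is the price buyers pay.
On the curves, Pb = 394 - (10/3)x and Ps = 119 + (1/3)x; the wedge Ps − Pb = 66 gives 119 + (1/3)x − (394 - (10/3)x) = 66, so x' = 93.
Then Pb = 394 − (10/3)·93 = 84 and Ps = 119 + (1/3)·93 = 150.
The subsidy expands output by 93 − 75 = 18 past the efficient level; on those units the gap between marginal cost and willingness to pay runs from 0 up to 66.
DWL = ½ × 66 × 18 = 594.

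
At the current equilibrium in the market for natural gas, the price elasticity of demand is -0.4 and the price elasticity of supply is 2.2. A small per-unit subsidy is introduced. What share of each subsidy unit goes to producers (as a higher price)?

For a small subsidy around the equilibrium, the benefit split depends on the relative slopes, which at a point are proportional to the elasticities.
Buyer share = εs/(εs + |εd|) = 2.2/(2.2 + 0.4) = 11/13; seller share = |εd|/(εs + |εd|) = 2/13.
So producers capture 2/13 of the subsidy.

Producer share = 2/13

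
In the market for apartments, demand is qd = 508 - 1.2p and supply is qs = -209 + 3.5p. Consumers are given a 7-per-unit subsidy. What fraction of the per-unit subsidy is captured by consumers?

Pre-subsidy: 508 - 1.2p = -209 + 3.5p gives p* = 7170/47, q* = 15272/47.
With the rebate, buyers effectively pay pb = ps − 7, where ps is the price sellers receive.
Demand in terms of ps becomes qd = 508 − 1.2(ps − 7) = 516.4 - 1.2ps. Setting this equal to supply: 516.4 - 1.2ps = -209 + 3.5ps, so ps = 7254/47.
Buyers pay pb = 7254/47 − 7 = 6925/47; q' = -209 + 3.5·(7254/47) = 15566/47.
Buyers' price falls by p* − pb = 7170/47 − 6925/47 = 245/47; sellers' price rises by ps − p* = 7254/47 − 7170/47 = 84/47.
So consumers capture (245/47)/7 = 35/47 of each unit of subsidy.

Consumer share = 35/47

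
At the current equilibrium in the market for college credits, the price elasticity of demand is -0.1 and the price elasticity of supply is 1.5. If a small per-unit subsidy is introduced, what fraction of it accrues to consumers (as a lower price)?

For a small subsidy around the equilibrium, the benefit split depends on the relative slopes, which at a point are proportional to the elasticities.
Buyer share = εs/(εs + |εd|) = 1.5/(1.5 + 0.1) = 0.9375; seller share = |εd|/(εs + |εd|) = 0.0625.

Consumer share = 0.9375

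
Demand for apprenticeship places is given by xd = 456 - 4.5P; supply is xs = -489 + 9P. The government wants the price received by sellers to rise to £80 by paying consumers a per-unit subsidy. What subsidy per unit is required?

Required subsidy s = £30 per unit

At a seller price of 80, quantity supplied is -489 + 9·80 = 231.
Buyers absorb 231 only when they pay Pb with 456 − 4.5·Pb = 231, i.e. Pb = 50.
s = Ps − Pb = 80 − 50 = 30.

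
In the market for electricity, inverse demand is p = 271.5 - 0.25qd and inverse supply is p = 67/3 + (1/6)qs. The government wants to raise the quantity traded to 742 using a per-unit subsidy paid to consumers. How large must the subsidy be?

Required subsidy s = 60 per unit

At q = 742, from the demand curve buyers pay pb = 271.5 − 0.25·742 = 86; from the supply curve sellers need ps = 67/3 + (1/6)·742 = 146.
The subsidy must fill the gap: s = ps − pb = 146 − 86 = 60.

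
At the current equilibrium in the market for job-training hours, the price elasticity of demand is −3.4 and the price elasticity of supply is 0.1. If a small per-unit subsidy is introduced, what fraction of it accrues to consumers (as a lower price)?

Consumer share = 1/35

For a small subsidy around the equilibrium, the benefit split depends on the relative slopes, which at a point are proportional to the elasticities.
Buyer share = εs/(εs + |εd|) = 0.1/(0.1 + 3.4) = 1/35; seller share = |εd|/(εs + |εd|) = 34/35.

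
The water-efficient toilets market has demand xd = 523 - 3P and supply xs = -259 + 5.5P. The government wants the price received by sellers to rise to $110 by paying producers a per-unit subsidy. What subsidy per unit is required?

At a seller price of 110, quantity supplied is -259 + 5.5·110 = 346.
Buyers absorb 346 only when they pay Pb with 523 − 3·Pb = 346, i.e. Pb = 59.
s = Ps − Pb = 110 − 59 = 51.

Required subsidy s = $51 per unit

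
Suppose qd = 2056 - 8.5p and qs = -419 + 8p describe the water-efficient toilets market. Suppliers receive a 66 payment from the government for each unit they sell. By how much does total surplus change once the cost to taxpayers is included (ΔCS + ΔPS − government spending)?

Pre-subsidy: 2056 - 8.5p = -419 + 8p gives p* = 150, q* = 781.
With the subsidy, sellers receive ps = pb + 66 for each unit, where pb is the price buyers pay.
Supply in terms of pb becomes qs = -419 + 8(pb + 66) = 109 + 8pb. Setting this equal to demand: 2056 - 8.5pb = 109 + 8pb, so pb = 118.
Sellers receive ps = 118 + 66 = 184; q' = 2056 − 8.5·118 = 1053.
ΔCS = ½(781 + 1053)(150 − 118) = 29344; ΔPS = ½(781 + 1053)(184 − 150) = 31178.
Government spending = 66 × 1053 = 69498.
Net change = 29344 + 31178 − 69498 = -8976. The loss equals the DWL triangle ½·66·272.

Net change in total surplus = -8976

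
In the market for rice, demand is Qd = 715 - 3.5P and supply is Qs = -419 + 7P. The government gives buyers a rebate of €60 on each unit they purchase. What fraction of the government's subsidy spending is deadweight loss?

Pre-subsidy: 715 - 3.5P = -419 + 7P gives P* = 108, Q* = 337.
With the rebate, buyers effectively pay Pb = Ps − 60, where Ps is the price sellers receive.
Demand in terms of Ps becomes Qd = 715 − 3.5(Ps − 60) = 925 - 3.5Ps. Setting this equal to supply: 925 - 3.5Ps = -419 + 7Ps, so Ps = 128.
Buyers pay Pb = 128 − 60 = 68; Q' = -419 + 7·128 = 477.
ΔCS = ½(337 + 477)(108 − 68) = 16280; ΔPS = ½(337 + 477)(128 − 108) = 8140.
Government spending = 60 × 477 = 28620.
DWL = ½ × 60 × (477 − 337) = 4200; fraction = 4200 / 28620 = 70/477.

DWL / government spending = 70/477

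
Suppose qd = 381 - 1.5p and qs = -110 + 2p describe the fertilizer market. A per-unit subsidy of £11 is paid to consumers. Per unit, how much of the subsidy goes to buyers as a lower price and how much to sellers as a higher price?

Buyers gain 44/7 per unit; sellers gain 33/7 per unit

Pre-subsidy: 381 - 1.5p = -110 + 2p gives p* = 982/7, q* = 1194/7.
With the rebate, buyers effectively pay pb = ps − 11, where ps is the price sellers receive.
Demand in terms of ps becomes qd = 381 − 1.5(ps − 11) = 397.5 - 1.5ps. Setting this equal to supply: 397.5 - 1.5ps = -110 + 2ps, so ps = 145.
Buyers pay pb = 145 − 11 = 134; q' = -110 + 2·145 = 180.
Buyers' price falls by p* − pb = 982/7 − 134 = 44/7; sellers' price rises by ps − p* = 145 − 982/7 = 33/7.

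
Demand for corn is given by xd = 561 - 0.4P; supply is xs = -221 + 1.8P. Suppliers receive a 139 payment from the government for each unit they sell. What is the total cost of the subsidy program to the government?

Government cost = 3549643/55

Pre-subsidy: 561 - 0.4P = -221 + 1.8P gives P* = 3910/11, x* = 4607/11.
With the subsidy, sellers receive Ps = Pb + 139 for each unit, where Pb is the price buyers pay.
Supply in terms of Pb becomes xs = -221 + 1.8(Pb + 139) = 29.2 + 1.8Pb. Setting this equal to demand: 561 - 0.4Pb = 29.2 + 1.8Pb, so Pb = 2659/11.
Sellers receive Ps = 2659/11 + 139 = 4188/11; x' = 561 − 0.4·(2659/11) = 25537/55.
Government outlay = subsidy × quantity = 139 × 25537/55 = 3549643/55.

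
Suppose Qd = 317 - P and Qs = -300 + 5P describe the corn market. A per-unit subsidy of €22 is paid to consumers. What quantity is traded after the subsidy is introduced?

Pre-subsidy: 317 - P = -300 + 5P gives P* = 617/6, Q* = 1285/6.
With the rebate, buyers effectively pay Pb = Ps − 22, where Ps is the price sellers receive.
Demand in terms of Ps becomes Qd = 317 − 1(Ps − 22) = 339 - Ps. Setting this equal to supply: 339 - Ps = -300 + 5Ps, so Ps = 106.5.
Buyers pay Pb = 106.5 − 22 = 84.5; Q' = -300 + 5·106.5 = 232.5.

Q' = 232.5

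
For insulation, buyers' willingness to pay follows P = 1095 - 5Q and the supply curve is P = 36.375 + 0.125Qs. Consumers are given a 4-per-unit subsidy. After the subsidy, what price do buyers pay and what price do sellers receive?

Buyers pay 2390/41; sellers receive 2554/41

Pre-subsidy: 1095 - 5Q = 36.375 + 0.125Q gives Q* = 8469/41 and P* = 2550/41.
With the rebate, buyers effectively pay Pb = Ps − 4, where Ps is the price sellers receive.
On the curves, Pb = 1095 - 5Q and Ps = 36.375 + 0.125Q; the wedge Ps − Pb = 4 gives 36.375 + 0.125Q − (1095 - 5Q) = 4, so Q' = 8501/41.
Then Pb = 1095 − 5·(8501/41) = 2390/41 and Ps = 36.375 + 0.125·(8501/41) = 2554/41.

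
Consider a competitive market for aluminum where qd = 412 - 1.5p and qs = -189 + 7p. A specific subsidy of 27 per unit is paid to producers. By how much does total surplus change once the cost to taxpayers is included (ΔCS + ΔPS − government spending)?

Net change in total surplus = -15309/34

Pre-subsidy: 412 - 1.5p = -189 + 7p gives p* = 1202/17, q* = 5201/17.
With the subsidy, sellers receive ps = pb + 27 for each unit, where pb is the price buyers pay.
Supply in terms of pb becomes qs = -189 + 7(pb + 27) = 0 + 7pb. Setting this equal to demand: 412 - 1.5pb = 0 + 7pb, so pb = 824/17.
Sellers receive ps = 824/17 + 27 = 1283/17; q' = 412 − 1.5·(824/17) = 5768/17.
ΔCS = ½(5201/17 + 5768/17)(1202/17 − 824/17) = 2073141/289; ΔPS = ½(5201/17 + 5768/17)(1283/17 − 1202/17) = 888489/578.
Government spending = 27 × 5768/17 = 155736/17.
Net change = 2073141/289 + 888489/578 − 155736/17 = -15309/34. The loss equals the DWL triangle ½·27·567/17.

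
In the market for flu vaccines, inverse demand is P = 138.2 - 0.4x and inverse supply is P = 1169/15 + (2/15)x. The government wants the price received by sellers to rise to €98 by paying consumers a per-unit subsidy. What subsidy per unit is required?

At a seller price of 98, quantity supplied is -584.5 + 7.5·98 = 150.5.
Buyers absorb 150.5 only when they pay Pb = 138.2 − 0.4·150.5 = 78.
s = Ps − Pb = 98 − 78 = 20.

Required subsidy s = €20 per unit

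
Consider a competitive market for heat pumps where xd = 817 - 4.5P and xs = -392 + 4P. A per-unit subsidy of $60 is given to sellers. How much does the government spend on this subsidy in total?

Government cost = $18240

Pre-subsidy: 817 - 4.5P = -392 + 4P gives P* = 2418/17, x* = 3008/17.
With the subsidy, sellers receive Ps = Pb + 60 for each unit, where Pb is the price buyers pay.
Supply in terms of Pb becomes xs = -392 + 4(Pb + 60) = -152 + 4Pb. Setting this equal to demand: 817 - 4.5Pb = -152 + 4Pb, so Pb = 114.
Sellers receive Ps = 114 + 60 = 174; x' = 817 − 4.5·114 = 304.
Government outlay = subsidy × quantity = 60 × 304 = 18240.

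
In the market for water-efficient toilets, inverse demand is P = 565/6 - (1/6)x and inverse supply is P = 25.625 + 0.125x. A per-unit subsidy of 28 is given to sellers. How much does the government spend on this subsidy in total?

Pre-subsidy: 565/6 - (1/6)x = 25.625 + 0.125x gives x* = 235 and P* = 55.
With the subsidy, sellers receive Ps = Pb + 28 for each unit, where Pb is the price buyers pay.
On the curves, Pb = 565/6 - (1/6)x and Ps = 25.625 + 0.125x; the wedge Ps − Pb = 28 gives 25.625 + 0.125x − (565/6 - (1/6)x) = 28, so x' = 331.
Then Pb = 565/6 − (1/6)·331 = 39 and Ps = 25.625 + 0.125·331 = 67.
Government outlay = subsidy × quantity = 28 × 331 = 9268.

Government cost = 9268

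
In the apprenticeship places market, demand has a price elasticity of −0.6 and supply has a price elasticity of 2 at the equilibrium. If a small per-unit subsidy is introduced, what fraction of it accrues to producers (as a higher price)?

For a small subsidy around the equilibrium, the benefit split depends on the relative slopes, which at a point are proportional to the elasticities.
Buyer share = εs/(εs + |εd|) = 2/(2 + 0.6) = 10/13; seller share = |εd|/(εs + |εd|) = 3/13.
So producers capture 3/13 of the subsidy.

Producer share = 3/13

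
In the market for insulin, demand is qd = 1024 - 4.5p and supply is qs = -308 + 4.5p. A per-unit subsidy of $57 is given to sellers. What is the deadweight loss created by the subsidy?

Pre-subsidy: 1024 - 4.5p = -308 + 4.5p gives p* = 148, q* = 358.
With the subsidy, sellers receive ps = pb + 57 for each unit, where pb is the price buyers pay.
Supply in terms of pb becomes qs = -308 + 4.5(pb + 57) = -51.5 + 4.5pb. Setting this equal to demand: 1024 - 4.5pb = -51.5 + 4.5pb, so pb = 119.5.
Sellers receive ps = 119.5 + 57 = 176.5; q' = 1024 − 4.5·119.5 = 486.25.
The subsidy expands output by 486.25 − 358 = 128.25 past the efficient level; on those units the gap between marginal cost and willingness to pay runs from 0 up to 57.
DWL = ½ × 57 × 128.25 = 3655.125.

Deadweight loss = $3655.125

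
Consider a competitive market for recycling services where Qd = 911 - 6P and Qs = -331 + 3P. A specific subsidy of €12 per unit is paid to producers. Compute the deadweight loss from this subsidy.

Deadweight loss = €144

Pre-subsidy: 911 - 6P = -331 + 3P gives P* = 138, Q* = 83.
With the subsidy, sellers receive Ps = Pb + 12 for each unit, where Pb is the price buyers pay.
Supply in terms of Pb becomes Qs = -331 + 3(Pb + 12) = -295 + 3Pb. Setting this equal to demand: 911 - 6Pb = -295 + 3Pb, so Pb = 134.
Sellers receive Ps = 134 + 12 = 146; Q' = 911 − 6·134 = 107.
The subsidy expands output by 107 − 83 = 24 past the efficient level; on those units the gap between marginal cost and willingness to pay runs from 0 up to 12.
DWL = ½ × 12 × 24 = 144.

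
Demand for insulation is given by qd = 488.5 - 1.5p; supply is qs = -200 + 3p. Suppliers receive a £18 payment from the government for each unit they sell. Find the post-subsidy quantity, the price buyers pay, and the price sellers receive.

Pre-subsidy: 488.5 - 1.5p = -200 + 3p gives p* = 153, q* = 259.
With the subsidy, sellers receive ps = pb + 18 for each unit, where pb is the price buyers pay.
Supply in terms of pb becomes qs = -200 + 3(pb + 18) = -146 + 3pb. Setting this equal to demand: 488.5 - 1.5pb = -146 + 3pb, so pb = 141.
Sellers receive ps = 141 + 18 = 159; q' = 488.5 − 1.5·141 = 277.

q' = 277; buyers pay £141; sellers receive £159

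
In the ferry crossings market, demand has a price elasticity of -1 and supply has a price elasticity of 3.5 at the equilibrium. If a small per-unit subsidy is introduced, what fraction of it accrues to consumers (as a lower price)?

For a small subsidy around the equilibrium, the benefit split depends on the relative slopes, which at a point are proportional to the elasticities.
Buyer share = εs/(εs + |εd|) = 3.5/(3.5 + 1) = 7/9; seller share = |εd|/(εs + |εd|) = 2/9.

Consumer share = 7/9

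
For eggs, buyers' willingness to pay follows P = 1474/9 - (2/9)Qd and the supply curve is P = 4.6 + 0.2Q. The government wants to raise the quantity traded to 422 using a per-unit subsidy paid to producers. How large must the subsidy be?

Required subsidy s = 19 per unit

At Q = 422, from the demand curve buyers pay Pb = 1474/9 − (2/9)·422 = 70; from the supply curve sellers need Ps = 4.6 + 0.2·422 = 89.
The subsidy must fill the gap: s = Ps − Pb = 89 − 70 = 19.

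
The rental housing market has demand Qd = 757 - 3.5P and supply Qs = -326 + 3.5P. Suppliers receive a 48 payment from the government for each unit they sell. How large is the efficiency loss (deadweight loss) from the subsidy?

Pre-subsidy: 757 - 3.5P = -326 + 3.5P gives P* = 1083/7, Q* = 215.5.
With the subsidy, sellers receive Ps = Pb + 48 for each unit, where Pb is the price buyers pay.
Supply in terms of Pb becomes Qs = -326 + 3.5(Pb + 48) = -158 + 3.5Pb. Setting this equal to demand: 757 - 3.5Pb = -158 + 3.5Pb, so Pb = 915/7.
Sellers receive Ps = 915/7 + 48 = 1251/7; Q' = 757 − 3.5·(915/7) = 299.5.
The subsidy expands output by 299.5 − 215.5 = 84 past the efficient level; on those units the gap between marginal cost and willingness to pay runs from 0 up to 48.
DWL = ½ × 48 × 84 = 2016.

Deadweight loss = 2016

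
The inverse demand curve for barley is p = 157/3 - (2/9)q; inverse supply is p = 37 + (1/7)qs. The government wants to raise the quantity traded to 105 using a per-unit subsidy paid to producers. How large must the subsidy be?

Required subsidy s = 23 per unit

At q = 105, from the demand curve buyers pay pb = 157/3 − (2/9)·105 = 29; from the supply curve sellers need ps = 37 + (1/7)·105 = 52.
The subsidy must fill the gap: s = ps − pb = 52 − 29 = 23.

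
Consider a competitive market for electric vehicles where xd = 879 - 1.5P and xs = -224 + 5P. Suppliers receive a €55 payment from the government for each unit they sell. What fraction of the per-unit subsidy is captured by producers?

Producer share = 3/13

Pre-subsidy: 879 - 1.5P = -224 + 5P gives P* = 2206/13, x* = 8118/13.
With the subsidy, sellers receive Ps = Pb + 55 for each unit, where Pb is the price buyers pay.
Supply in terms of Pb becomes xs = -224 + 5(Pb + 55) = 51 + 5Pb. Setting this equal to demand: 879 - 1.5Pb = 51 + 5Pb, so Pb = 1656/13.
Sellers receive Ps = 1656/13 + 55 = 2371/13; x' = 879 − 1.5·(1656/13) = 8943/13.
Buyers' price falls by P* − Pb = 2206/13 − 1656/13 = 550/13; sellers' price rises by Ps − P* = 2371/13 − 2206/13 = 165/13.
So producers capture (165/13)/55 = 3/13 of each unit of subsidy.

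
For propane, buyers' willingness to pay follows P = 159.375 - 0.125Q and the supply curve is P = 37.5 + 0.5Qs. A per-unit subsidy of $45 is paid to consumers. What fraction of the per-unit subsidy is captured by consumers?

Pre-subsidy: 159.375 - 0.125Q = 37.5 + 0.5Q gives Q* = 195 and P* = 135.
With the rebate, buyers effectively pay Pb = Ps − 45, where Ps is the price sellers receive.
On the curves, Pb = 159.375 - 0.125Q and Ps = 37.5 + 0.5Q; the wedge Ps − Pb = 45 gives 37.5 + 0.5Q − (159.375 - 0.125Q) = 45, so Q' = 267.
Then Pb = 159.375 − 0.125·267 = 126 and Ps = 37.5 + 0.5·267 = 171.
Buyers' price falls by P* − Pb = 135 − 126 = 9; sellers' price rises by Ps − P* = 171 − 135 = 36.
So consumers capture 9/45 = 0.2 of each unit of subsidy.

Consumer share = 0.2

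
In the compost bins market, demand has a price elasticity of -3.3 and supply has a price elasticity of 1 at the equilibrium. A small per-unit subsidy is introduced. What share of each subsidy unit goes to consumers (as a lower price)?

For a small subsidy around the equilibrium, the benefit split depends on the relative slopes, which at a point are proportional to the elasticities.
Buyer share = εs/(εs + |εd|) = 1/(1 + 3.3) = 10/43; seller share = |εd|/(εs + |εd|) = 33/43.

Consumer share = 10/43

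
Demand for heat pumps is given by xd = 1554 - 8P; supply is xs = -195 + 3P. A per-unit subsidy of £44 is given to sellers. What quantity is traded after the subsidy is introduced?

Pre-subsidy: 1554 - 8P = -195 + 3P gives P* = 159, x* = 282.
With the subsidy, sellers receive Ps = Pb + 44 for each unit, where Pb is the price buyers pay.
Supply in terms of Pb becomes xs = -195 + 3(Pb + 44) = -63 + 3Pb. Setting this equal to demand: 1554 - 8Pb = -63 + 3Pb, so Pb = 147.
Sellers receive Ps = 147 + 44 = 191; x' = 1554 − 8·147 = 378.

x' = 378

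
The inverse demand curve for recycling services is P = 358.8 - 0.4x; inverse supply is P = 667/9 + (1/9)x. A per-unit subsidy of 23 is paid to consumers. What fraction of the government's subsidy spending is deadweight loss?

Pre-subsidy: 358.8 - 0.4x = 667/9 + (1/9)x gives x* = 557 and P* = 136.
With the rebate, buyers effectively pay Pb = Ps − 23, where Ps is the price sellers receive.
On the curves, Pb = 358.8 - 0.4x and Ps = 667/9 + (1/9)x; the wedge Ps − Pb = 23 gives 667/9 + (1/9)x − (358.8 - 0.4x) = 23, so x' = 602.
Then Pb = 358.8 − 0.4·602 = 118 and Ps = 667/9 + (1/9)·602 = 141.
ΔCS = ½(557 + 602)(136 − 118) = 10431; ΔPS = ½(557 + 602)(141 − 136) = 2897.5.
Government spending = 23 × 602 = 13846.
DWL = ½ × 23 × (602 − 557) = 517.5; fraction = 517.5 / 13846 = 45/1204.

DWL / government spending = 45/1204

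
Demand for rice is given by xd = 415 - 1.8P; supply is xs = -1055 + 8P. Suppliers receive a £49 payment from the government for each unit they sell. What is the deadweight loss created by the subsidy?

Deadweight loss = £1764

Pre-subsidy: 415 - 1.8P = -1055 + 8P gives P* = 150, x* = 145.
With the subsidy, sellers receive Ps = Pb + 49 for each unit, where Pb is the price buyers pay.
Supply in terms of Pb becomes xs = -1055 + 8(Pb + 49) = -663 + 8Pb. Setting this equal to demand: 415 - 1.8Pb = -663 + 8Pb, so Pb = 110.
Sellers receive Ps = 110 + 49 = 159; x' = 415 − 1.8·110 = 217.
The subsidy expands output by 217 − 145 = 72 past the efficient level; on those units the gap between marginal cost and willingness to pay runs from 0 up to 49.
DWL = ½ × 49 × 72 = 1764.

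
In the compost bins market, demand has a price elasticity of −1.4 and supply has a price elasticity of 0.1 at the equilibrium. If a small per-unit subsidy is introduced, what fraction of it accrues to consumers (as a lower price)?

Consumer share = 1/15

For a small subsidy around the equilibrium, the benefit split depends on the relative slopes, which at a point are proportional to the elasticities.
Buyer share = εs/(εs + |εd|) = 0.1/(0.1 + 1.4) = 1/15; seller share = |εd|/(εs + |εd|) = 14/15.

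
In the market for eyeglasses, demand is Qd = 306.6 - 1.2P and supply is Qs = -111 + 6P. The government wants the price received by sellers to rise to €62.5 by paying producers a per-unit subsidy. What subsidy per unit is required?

Required subsidy s = €27 per unit

At a seller price of 62.5, quantity supplied is -111 + 6·62.5 = 264.
Buyers absorb 264 only when they pay Pb with 306.6 − 1.2·Pb = 264, i.e. Pb = 35.5.
s = Ps − Pb = 62.5 − 35.5 = 27.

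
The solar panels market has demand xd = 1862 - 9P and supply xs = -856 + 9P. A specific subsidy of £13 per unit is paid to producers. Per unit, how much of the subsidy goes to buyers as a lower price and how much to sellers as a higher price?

Pre-subsidy: 1862 - 9P = -856 + 9P gives P* = 151, x* = 503.
With the subsidy, sellers receive Ps = Pb + 13 for each unit, where Pb is the price buyers pay.
Supply in terms of Pb becomes xs = -856 + 9(Pb + 13) = -739 + 9Pb. Setting this equal to demand: 1862 - 9Pb = -739 + 9Pb, so Pb = 144.5.
Sellers receive Ps = 144.5 + 13 = 157.5; x' = 1862 − 9·144.5 = 561.5.
Buyers' price falls by P* − Pb = 151 − 144.5 = 6.5; sellers' price rises by Ps − P* = 157.5 − 151 = 6.5.

Buyers gain £6.5 per unit; sellers gain £6.5 per unit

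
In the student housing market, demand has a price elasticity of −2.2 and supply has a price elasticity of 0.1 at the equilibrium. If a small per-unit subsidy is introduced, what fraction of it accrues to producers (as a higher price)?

Producer share = 22/23

For a small subsidy around the equilibrium, the benefit split depends on the relative slopes, which at a point are proportional to the elasticities.
Buyer share = εs/(εs + |εd|) = 0.1/(0.1 + 2.2) = 1/23; seller share = |εd|/(εs + |εd|) = 22/23.
So producers capture 22/23 of the subsidy.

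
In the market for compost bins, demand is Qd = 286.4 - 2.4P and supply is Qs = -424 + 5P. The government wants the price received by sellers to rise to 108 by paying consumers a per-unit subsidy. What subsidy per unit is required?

At a seller price of 108, quantity supplied is -424 + 5·108 = 116.
Buyers absorb 116 only when they pay Pb with 286.4 − 2.4·Pb = 116, i.e. Pb = 71.
s = Ps − Pb = 108 − 71 = 37.

Required subsidy s = 37 per unit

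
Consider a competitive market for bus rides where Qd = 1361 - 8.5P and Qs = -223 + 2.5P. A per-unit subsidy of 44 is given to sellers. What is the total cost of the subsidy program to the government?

Government cost = 9768

Pre-subsidy: 1361 - 8.5P = -223 + 2.5P gives P* = 144, Q* = 137.
With the subsidy, sellers receive Ps = Pb + 44 for each unit, where Pb is the price buyers pay.
Supply in terms of Pb becomes Qs = -223 + 2.5(Pb + 44) = -113 + 2.5Pb. Setting this equal to demand: 1361 - 8.5Pb = -113 + 2.5Pb, so Pb = 134.
Sellers receive Ps = 134 + 44 = 178; Q' = 1361 − 8.5·134 = 222.
Government outlay = subsidy × quantity = 44 × 222 = 9768.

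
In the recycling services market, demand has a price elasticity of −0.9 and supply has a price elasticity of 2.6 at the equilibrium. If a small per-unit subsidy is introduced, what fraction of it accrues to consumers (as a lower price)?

For a small subsidy around the equilibrium, the benefit split depends on the relative slopes, which at a point are proportional to the elasticities.
Buyer share = εs/(εs + |εd|) = 2.6/(2.6 + 0.9) = 26/35; seller share = |εd|/(εs + |εd|) = 9/35.

Consumer share = 26/35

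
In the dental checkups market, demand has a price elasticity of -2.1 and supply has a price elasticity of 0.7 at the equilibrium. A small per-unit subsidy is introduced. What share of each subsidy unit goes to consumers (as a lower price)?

Consumer share = 0.25

For a small subsidy around the equilibrium, the benefit split depends on the relative slopes, which at a point are proportional to the elasticities.
Buyer share = εs/(εs + |εd|) = 0.7/(0.7 + 2.1) = 0.25; seller share = |εd|/(εs + |εd|) = 0.75.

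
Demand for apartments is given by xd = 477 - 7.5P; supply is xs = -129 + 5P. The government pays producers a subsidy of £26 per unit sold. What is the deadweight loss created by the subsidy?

Deadweight loss = £1014

Pre-subsidy: 477 - 7.5P = -129 + 5P gives P* = 48.48, x* = 113.4.
With the subsidy, sellers receive Ps = Pb + 26 for each unit, where Pb is the price buyers pay.
Supply in terms of Pb becomes xs = -129 + 5(Pb + 26) = 1 + 5Pb. Setting this equal to demand: 477 - 7.5Pb = 1 + 5Pb, so Pb = 38.08.
Sellers receive Ps = 38.08 + 26 = 64.08; x' = 477 − 7.5·38.08 = 191.4.
The subsidy expands output by 191.4 − 113.4 = 78 past the efficient level; on those units the gap between marginal cost and willingness to pay runs from 0 up to 26.
DWL = ½ × 26 × 78 = 1014.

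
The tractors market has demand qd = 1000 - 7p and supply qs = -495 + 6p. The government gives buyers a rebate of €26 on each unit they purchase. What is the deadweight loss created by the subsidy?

Pre-subsidy: 1000 - 7p = -495 + 6p gives p* = 115, q* = 195.
With the rebate, buyers effectively pay pb = ps − 26, where ps is the price sellers receive.
Demand in terms of ps becomes qd = 1000 − 7(ps − 26) = 1182 - 7ps. Setting this equal to supply: 1182 - 7ps = -495 + 6ps, so ps = 129.
Buyers pay pb = 129 − 26 = 103; q' = -495 + 6·129 = 279.
The subsidy expands output by 279 − 195 = 84 past the efficient level; on those units the gap between marginal cost and willingness to pay runs from 0 up to 26.
DWL = ½ × 26 × 84 = 1092.

Deadweight loss = €1092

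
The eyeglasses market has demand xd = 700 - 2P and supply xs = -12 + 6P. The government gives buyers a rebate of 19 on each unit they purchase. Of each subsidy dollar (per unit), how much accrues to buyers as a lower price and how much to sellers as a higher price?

Buyers gain 14.25 per unit; sellers gain 4.75 per unit

Pre-subsidy: 700 - 2P = -12 + 6P gives P* = 89, x* = 522.
With the rebate, buyers effectively pay Pb = Ps − 19, where Ps is the price sellers receive.
Demand in terms of Ps becomes xd = 700 − 2(Ps − 19) = 738 - 2Ps. Setting this equal to supply: 738 - 2Ps = -12 + 6Ps, so Ps = 93.75.
Buyers pay Pb = 93.75 − 19 = 74.75; x' = -12 + 6·93.75 = 550.5.
Buyers' price falls by P* − Pb = 89 − 74.75 = 14.25; sellers' price rises by Ps − P* = 93.75 − 89 = 4.75.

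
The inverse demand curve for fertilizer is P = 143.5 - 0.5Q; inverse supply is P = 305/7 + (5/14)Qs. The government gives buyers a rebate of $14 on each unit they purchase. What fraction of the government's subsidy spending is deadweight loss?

DWL / government spending = 98/1595

Pre-subsidy: 143.5 - 0.5Q = 305/7 + (5/14)Q gives Q* = 1399/12 and P* = 2045/24.
With the rebate, buyers effectively pay Pb = Ps − 14, where Ps is the price sellers receive.
On the curves, Pb = 143.5 - 0.5Q and Ps = 305/7 + (5/14)Q; the wedge Ps − Pb = 14 gives 305/7 + (5/14)Q − (143.5 - 0.5Q) = 14, so Q' = 1595/12.
Then Pb = 143.5 − 0.5·(1595/12) = 1849/24 and Ps = 305/7 + (5/14)·(1595/12) = 2185/24.
ΔCS = ½(1399/12 + 1595/12)(2045/24 − 1849/24) = 24451/24; ΔPS = ½(1399/12 + 1595/12)(2185/24 − 2045/24) = 17465/24.
Government spending = 14 × 1595/12 = 11165/6.
DWL = ½ × 14 × (1595/12 − 1399/12) = 343/3; fraction = (343/3) / (11165/6) = 98/1595.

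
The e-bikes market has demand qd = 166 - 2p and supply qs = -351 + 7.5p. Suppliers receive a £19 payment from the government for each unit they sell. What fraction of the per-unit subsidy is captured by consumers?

Consumer share = 15/19

Pre-subsidy: 166 - 2p = -351 + 7.5p gives p* = 1034/19, q* = 1086/19.
With the subsidy, sellers receive ps = pb + 19 for each unit, where pb is the price buyers pay.
Supply in terms of pb becomes qs = -351 + 7.5(pb + 19) = -208.5 + 7.5pb. Setting this equal to demand: 166 - 2pb = -208.5 + 7.5pb, so pb = 749/19.
Sellers receive ps = 749/19 + 19 = 1110/19; q' = 166 − 2·(749/19) = 1656/19.
Buyers' price falls by p* − pb = 1034/19 − 749/19 = 15; sellers' price rises by ps − p* = 1110/19 − 1034/19 = 4.
So consumers capture 15/19 = 15/19 of each unit of subsidy.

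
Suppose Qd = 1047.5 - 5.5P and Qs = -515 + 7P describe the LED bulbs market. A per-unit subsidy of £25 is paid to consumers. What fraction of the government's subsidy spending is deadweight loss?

Pre-subsidy: 1047.5 - 5.5P = -515 + 7P gives P* = 125, Q* = 360.
With the rebate, buyers effectively pay Pb = Ps − 25, where Ps is the price sellers receive.
Demand in terms of Ps becomes Qd = 1047.5 − 5.5(Ps − 25) = 1185 - 5.5Ps. Setting this equal to supply: 1185 - 5.5Ps = -515 + 7Ps, so Ps = 136.
Buyers pay Pb = 136 − 25 = 111; Q' = -515 + 7·136 = 437.
ΔCS = ½(360 + 437)(125 − 111) = 5579; ΔPS = ½(360 + 437)(136 − 125) = 4383.5.
Government spending = 25 × 437 = 10925.
DWL = ½ × 25 × (437 − 360) = 962.5; fraction = 962.5 / 10925 = 77/874.

DWL / government spending = 77/874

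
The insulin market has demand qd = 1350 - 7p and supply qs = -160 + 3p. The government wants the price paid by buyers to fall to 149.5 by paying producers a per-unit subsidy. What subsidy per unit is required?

Required subsidy s = 5 per unit

At a buyer price of 149.5, quantity demanded is 1350 − 7·149.5 = 303.5.
Sellers supply 303.5 only when they receive ps with -160 + 3·ps = 303.5, i.e. ps = 154.5.
s = ps − pb = 154.5 − 149.5 = 5.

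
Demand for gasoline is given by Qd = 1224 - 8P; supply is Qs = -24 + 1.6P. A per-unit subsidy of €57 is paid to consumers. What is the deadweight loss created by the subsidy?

Deadweight loss = €2166

Pre-subsidy: 1224 - 8P = -24 + 1.6P gives P* = 130, Q* = 184.
With the rebate, buyers effectively pay Pb = Ps − 57, where Ps is the price sellers receive.
Demand in terms of Ps becomes Qd = 1224 − 8(Ps − 57) = 1680 - 8Ps. Setting this equal to supply: 1680 - 8Ps = -24 + 1.6Ps, so Ps = 177.5.
Buyers pay Pb = 177.5 − 57 = 120.5; Q' = -24 + 1.6·177.5 = 260.
The subsidy expands output by 260 − 184 = 76 past the efficient level; on those units the gap between marginal cost and willingness to pay runs from 0 up to 57.
DWL = ½ × 57 × 76 = 2166.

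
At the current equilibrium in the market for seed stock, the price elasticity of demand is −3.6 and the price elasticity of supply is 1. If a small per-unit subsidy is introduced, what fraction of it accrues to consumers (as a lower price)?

Consumer share = 5/23

For a small subsidy around the equilibrium, the benefit split depends on the relative slopes, which at a point are proportional to the elasticities.
Buyer share = εs/(εs + |εd|) = 1/(1 + 3.6) = 5/23; seller share = |εd|/(εs + |εd|) = 18/23.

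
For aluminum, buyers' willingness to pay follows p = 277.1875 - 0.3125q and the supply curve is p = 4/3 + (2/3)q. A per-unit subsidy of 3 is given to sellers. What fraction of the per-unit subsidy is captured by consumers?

Pre-subsidy: 277.1875 - 0.3125q = 4/3 + (2/3)q gives q* = 13241/47 and p* = 8890/47.
With the subsidy, sellers receive ps = pb + 3 for each unit, where pb is the price buyers pay.
On the curves, pb = 277.1875 - 0.3125q and ps = 4/3 + (2/3)q; the wedge ps − pb = 3 gives 4/3 + (2/3)q − (277.1875 - 0.3125q) = 3, so q' = 13385/47.
Then pb = 277.1875 − 0.3125·(13385/47) = 8845/47 and ps = 4/3 + (2/3)·(13385/47) = 8986/47.
Buyers' price falls by p* − pb = 8890/47 − 8845/47 = 45/47; sellers' price rises by ps − p* = 8986/47 − 8890/47 = 96/47.
So consumers capture (45/47)/3 = 15/47 of each unit of subsidy.

Consumer share = 15/47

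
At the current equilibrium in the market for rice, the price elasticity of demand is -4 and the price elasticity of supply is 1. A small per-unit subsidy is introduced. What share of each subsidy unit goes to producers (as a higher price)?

Producer share = 0.8

For a small subsidy around the equilibrium, the benefit split depends on the relative slopes, which at a point are proportional to the elasticities.
Buyer share = εs/(εs + |εd|) = 1/(1 + 4) = 0.2; seller share = |εd|/(εs + |εd|) = 0.8.
So producers capture 0.8 of the subsidy.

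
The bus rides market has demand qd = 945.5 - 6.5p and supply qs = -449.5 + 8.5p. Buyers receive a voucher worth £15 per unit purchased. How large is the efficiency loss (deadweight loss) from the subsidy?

Pre-subsidy: 945.5 - 6.5p = -449.5 + 8.5p gives p* = 93, q* = 341.
With the rebate, buyers effectively pay pb = ps − 15, where ps is the price sellers receive.
Demand in terms of ps becomes qd = 945.5 − 6.5(ps − 15) = 1043 - 6.5ps. Setting this equal to supply: 1043 - 6.5ps = -449.5 + 8.5ps, so ps = 99.5.
Buyers pay pb = 99.5 − 15 = 84.5; q' = -449.5 + 8.5·99.5 = 396.25.
The subsidy expands output by 396.25 − 341 = 55.25 past the efficient level; on those units the gap between marginal cost and willingness to pay runs from 0 up to 15.
DWL = ½ × 15 × 55.25 = 414.375.

Deadweight loss = £414.375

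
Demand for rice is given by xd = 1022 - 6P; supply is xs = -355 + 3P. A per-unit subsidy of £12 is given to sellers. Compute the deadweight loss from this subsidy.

Pre-subsidy: 1022 - 6P = -355 + 3P gives P* = 153, x* = 104.
With the subsidy, sellers receive Ps = Pb + 12 for each unit, where Pb is the price buyers pay.
Supply in terms of Pb becomes xs = -355 + 3(Pb + 12) = -319 + 3Pb. Setting this equal to demand: 1022 - 6Pb = -319 + 3Pb, so Pb = 149.
Sellers receive Ps = 149 + 12 = 161; x' = 1022 − 6·149 = 128.
The subsidy expands output by 128 − 104 = 24 past the efficient level; on those units the gap between marginal cost and willingness to pay runs from 0 up to 12.
DWL = ½ × 12 × 24 = 144.

Deadweight loss = £144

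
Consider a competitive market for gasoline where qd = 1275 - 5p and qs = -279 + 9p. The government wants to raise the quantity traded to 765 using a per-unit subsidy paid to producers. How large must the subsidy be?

At q = 765, invert demand for the buyer price: pb = (1275 − 765)/5 = 102; invert supply for the seller price: ps = (765 − (-279))/9 = 116.
The subsidy must fill the gap: s = ps − pb = 116 − 102 = 14.

Required subsidy s = 14 per unit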